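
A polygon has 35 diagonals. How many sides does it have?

Using d = n(n - 3)/2, we solve 35 = n(n - 3)/2.
So n(n - 3) = 70.
Testing n = 10: 10 * 7 = 70 = 70. Correct.
The polygon has 10 sides.

10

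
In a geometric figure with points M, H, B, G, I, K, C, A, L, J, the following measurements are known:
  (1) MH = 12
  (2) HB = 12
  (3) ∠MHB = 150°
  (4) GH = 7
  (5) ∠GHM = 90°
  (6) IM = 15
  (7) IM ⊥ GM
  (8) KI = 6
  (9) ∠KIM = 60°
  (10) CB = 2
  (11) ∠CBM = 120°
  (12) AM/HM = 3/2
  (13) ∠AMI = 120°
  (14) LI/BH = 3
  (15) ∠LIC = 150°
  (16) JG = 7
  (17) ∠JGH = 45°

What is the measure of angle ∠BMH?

Step 1: By the law of cosines on triangle MHB: MB² = 12² + 12² − 2·12·12·cos(150°) = 537.42, so MB ≈ 23.18.
Step 2: By the inverse law of cosines on triangle BMH: cos(∠BMH) = (23.18² + 12² − 12²) / (2·23.18·12) = 537.42/556.37 = 0.9659, so ∠BMH = 15°.

Therefore, the measure of angle ∠BMH = 15°.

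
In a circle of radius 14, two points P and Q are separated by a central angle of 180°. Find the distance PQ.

Chord = 2(14) sin(90°) = 28

28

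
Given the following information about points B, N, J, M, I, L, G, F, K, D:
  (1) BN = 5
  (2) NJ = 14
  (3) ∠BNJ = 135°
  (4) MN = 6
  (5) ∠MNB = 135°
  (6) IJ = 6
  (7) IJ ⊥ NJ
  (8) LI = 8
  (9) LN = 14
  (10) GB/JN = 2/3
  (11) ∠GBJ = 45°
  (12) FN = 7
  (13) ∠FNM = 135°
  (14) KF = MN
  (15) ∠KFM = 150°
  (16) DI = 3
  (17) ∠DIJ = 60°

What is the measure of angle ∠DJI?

Step 1: By the law of cosines on triangle JID: JD² = 6² + 3² − 2·6·3·cos(60°) = 27, so JD = 3·√3.
Step 2: By the inverse law of cosines on triangle DJI: cos(∠DJI) = ((3·√3)² + 6² − 3²) / (2·3·√3·6) = 54/62.35 = 0.866, so ∠DJI = 30°.

Therefore, the measure of angle ∠DJI = 30°.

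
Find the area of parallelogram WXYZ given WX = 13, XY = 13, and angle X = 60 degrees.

Area = a * b * sin(theta)
Area = 13 * 13 * sin(60 degrees)
Area = 169 * sqrt(3)/2
Area = 169*sqrt(3)/2

169*sqrt(3)/2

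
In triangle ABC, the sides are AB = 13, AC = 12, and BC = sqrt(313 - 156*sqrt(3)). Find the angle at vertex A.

When all three sides of a triangle are known, the law of cosines can be rearranged to find any angle.
cos(C) = (a² + b² - c²) / (2ab) gives cos(A) = sqrt(3)/2.
Taking the inverse cosine: A = 30°.

30°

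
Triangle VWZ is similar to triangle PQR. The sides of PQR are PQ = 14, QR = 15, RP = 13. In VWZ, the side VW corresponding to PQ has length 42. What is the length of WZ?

Since the triangles are similar, the ratio of corresponding sides is constant.
Scale factor k = VW / PQ = 42 / 14 = 3
WZ = k * QR = 3 * 15 = 45

45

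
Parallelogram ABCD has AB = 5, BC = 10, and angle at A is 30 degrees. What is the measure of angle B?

Opposite sides of a parallelogram are parallel, so consecutive angles form co-interior angles on a transversal.
Co-interior angles sum to 180°, giving angle B = 180 - 30 = 150 degrees.

150 degrees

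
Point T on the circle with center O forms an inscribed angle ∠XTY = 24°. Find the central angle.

By the inscribed angle theorem, the central angle is twice the inscribed angle.
Central angle = 2 × 24° = 48°

48°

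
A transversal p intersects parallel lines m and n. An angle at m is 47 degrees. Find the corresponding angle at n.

Corresponding angles formed by parallel lines and a transversal are equal.
The given angle is 47 degrees.
The corresponding angle = 47 degrees.

47 degrees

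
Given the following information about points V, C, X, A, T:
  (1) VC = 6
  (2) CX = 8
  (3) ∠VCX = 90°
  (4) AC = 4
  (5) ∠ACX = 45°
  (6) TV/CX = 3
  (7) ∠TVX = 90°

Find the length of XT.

From the given relations: TV = 3·CX = 3·8 = 24.
Step 1: By the law of cosines on triangle XCV: XV² = 8² + 6² − 2·8·6·cos(90°) = 100, so XV = 10.
Step 2: By the law of cosines on triangle XVT: XT² = 10² + 24² − 2·10·24·cos(90°) = 676, so XT = 26.

Therefore, the length of XT = 26.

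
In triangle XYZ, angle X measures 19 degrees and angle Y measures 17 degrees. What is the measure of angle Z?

Let angle Z = x. Then 19 + 17 + x = 180.
x = 180 - 36 = 144 degrees.

144 degrees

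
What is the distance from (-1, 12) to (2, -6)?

d = sqrt((3)^2 + (-18)^2) = sqrt(333) = 3*sqrt(37)

3*sqrt(37)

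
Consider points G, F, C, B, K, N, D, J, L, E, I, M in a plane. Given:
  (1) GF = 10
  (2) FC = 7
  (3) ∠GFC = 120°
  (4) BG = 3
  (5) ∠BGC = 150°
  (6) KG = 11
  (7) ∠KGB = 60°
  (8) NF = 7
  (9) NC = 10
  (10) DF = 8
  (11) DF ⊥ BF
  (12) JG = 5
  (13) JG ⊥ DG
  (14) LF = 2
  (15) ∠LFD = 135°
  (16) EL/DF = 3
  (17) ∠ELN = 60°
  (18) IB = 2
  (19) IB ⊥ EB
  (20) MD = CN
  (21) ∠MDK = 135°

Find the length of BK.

Step 1: By the law of cosines on triangle BGK: BK² = 3² + 11² − 2·3·11·cos(60°) = 97, so BK = √97.

Therefore, the length of BK = √97.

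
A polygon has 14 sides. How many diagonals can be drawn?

Each of the 14 vertices connects to 11 non-adjacent vertices via diagonals.
Total connections = 14 × 11 = 154, but each diagonal is counted twice.
Number of diagonals = 154 / 2 = 77.

77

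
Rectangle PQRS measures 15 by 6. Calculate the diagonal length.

A rectangle's diagonal splits it into two right triangles, with the diagonal as the hypotenuse.
By the Pythagorean theorem, d^2 = 15^2 + 6^2 = 261.
Therefore d = sqrt(261) = 3*sqrt(29).

3*sqrt(29)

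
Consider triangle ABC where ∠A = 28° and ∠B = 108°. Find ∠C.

angle C = 180 - 28 - 108 = 44 degrees.

44 degrees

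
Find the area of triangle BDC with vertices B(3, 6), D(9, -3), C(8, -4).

Shoelace: Area = (1/2)|3(-3--4) + 9(-4-6) + 8(6--3)| = (1/2)(15) = 15/2

15/2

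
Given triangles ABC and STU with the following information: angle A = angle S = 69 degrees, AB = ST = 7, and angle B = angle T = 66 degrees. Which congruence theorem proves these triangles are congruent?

The given information provides:
angle A = angle S = 69 degrees, AB = ST = 7, and angle B = angle T = 66 degrees
This matches the ASA congruence theorem.
Two pairs of corresponding angles and the included side are equal (Angle-Side-Angle).

ASA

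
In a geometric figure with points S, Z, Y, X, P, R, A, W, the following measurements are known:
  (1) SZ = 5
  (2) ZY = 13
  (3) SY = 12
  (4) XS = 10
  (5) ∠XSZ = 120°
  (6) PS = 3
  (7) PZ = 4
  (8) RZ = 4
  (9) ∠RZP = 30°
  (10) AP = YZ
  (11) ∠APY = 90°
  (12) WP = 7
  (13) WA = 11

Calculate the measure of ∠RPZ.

Step 1: By the law of cosines on triangle PZR: PR² = 4² + 4² − 2·4·4·cos(30°) = 4.29, so PR ≈ 2.07.
Step 2: By the inverse law of cosines on triangle RPZ: cos(∠RPZ) = (2.07² + 4² − 4²) / (2·2.07·4) = 4.29/16.56 = 0.2588, so ∠RPZ = 75°.

Therefore, the measure of angle ∠RPZ = 75°.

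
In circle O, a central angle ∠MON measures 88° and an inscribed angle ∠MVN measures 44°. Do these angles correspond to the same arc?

By the inscribed angle theorem, if both angles subtend the same arc, the inscribed angle must be half the central angle.
Half of 88° = 44°, which equals the given inscribed angle of 44°.
Therefore, yes, they correspond to the same arc.

Yes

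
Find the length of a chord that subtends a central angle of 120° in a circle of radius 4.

Chord length = 2r sin(θ/2)
= 2 × 4 × sin(120°/2)
= 2 × 4 × sin(60°)
= 4*sqrt(3)

4*sqrt(3)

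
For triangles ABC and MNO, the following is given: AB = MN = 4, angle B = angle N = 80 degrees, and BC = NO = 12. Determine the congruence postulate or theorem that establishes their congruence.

Consider the given information: AB = MN = 4, angle B = angle N = 80 degrees, and BC = NO = 12
This is not ASA or AAS: ASA requires two angles and the side between them. AAS requires two angles and a non-included side.
The correct criterion is SAS. Two pairs of corresponding sides and the included angle are equal (Side-Angle-Side).

SAS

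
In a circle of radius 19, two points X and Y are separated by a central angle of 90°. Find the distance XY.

Chord length = 2r sin(θ/2)
= 2 × 19 × sin(90°/2)
= 2 × 19 × sin(45°)
= 19*sqrt(2)

19*sqrt(2)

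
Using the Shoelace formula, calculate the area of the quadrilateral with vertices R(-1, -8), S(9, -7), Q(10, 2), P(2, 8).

The Shoelace formula works by pairing each vertex with the next (cycling back to the first).
For each pair, compute x_i*y_(i+1) - x_(i+1)*y_i:
  (-1*-7 - 9*-8) = 79
  (9*2 - 10*-7) = 88
  (10*8 - 2*2) = 76
  (2*-8 - -1*8) = -8
Taking half the absolute value of the total: Area = (1/2)(235) = 235/2.

235/2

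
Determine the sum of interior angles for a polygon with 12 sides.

The sum of interior angles of an n-sided polygon is (n - 2) * 180.
For n = 12: (12 - 2) * 180 = 10 * 180 = 1800 degrees.

1800 degrees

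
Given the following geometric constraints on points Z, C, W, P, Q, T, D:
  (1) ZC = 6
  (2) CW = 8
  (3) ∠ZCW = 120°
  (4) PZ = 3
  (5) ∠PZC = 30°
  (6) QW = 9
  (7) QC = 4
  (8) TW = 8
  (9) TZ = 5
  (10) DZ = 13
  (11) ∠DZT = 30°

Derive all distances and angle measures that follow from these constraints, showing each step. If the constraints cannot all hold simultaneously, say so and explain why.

The constraints are consistent.

Step 1: From ZC = 6, CW = 8, and ∠ZCW = 120°, by the law of cosines:
  ZW² = ZC² + CW² - 2·ZC·CW·cos(120°) = 36 + 64 + 48 = 148
  ZW = 2·√37

Step 2: From CZ = 6, ZP = 3, and ∠CZP = 30°, by the law of cosines:
  CP² = CZ² + ZP² - 2·CZ·ZP·cos(30°) = 36 + 9 - 31.18 = 13.82
  CP ≈ 3.72

Step 3: From TZ = 5, ZD = 13, and ∠TZD = 30°, by the law of cosines:
  TD² = TZ² + ZD² - 2·TZ·ZD·cos(30°) = 25 + 169 - 112.6 = 81.42
  TD ≈ 9.02

Step 4: From CQ = 4, CW = 8, QW = 9, by the inverse law of cosines:
  cos(∠QCW) = (CQ² + CW² - QW²) / (2·CQ·CW)
  ∠QCW = 90.9°

Step 5: From WC = 8, WQ = 9, CQ = 4, by the inverse law of cosines:
  cos(∠CWQ) = (WC² + WQ² - CQ²) / (2·WC·WQ)
  ∠CWQ = 26.38°

Step 6: From QC = 4, QW = 9, CW = 8, by the inverse law of cosines:
  cos(∠CQW) = (QC² + QW² - CW²) / (2·QC·QW)
  ∠CQW = 62.72°

Step 7: From ZC = 6, ZW = 2·√37, CW = 8, by the inverse law of cosines:
  cos(∠CZW) = (ZC² + ZW² - CW²) / (2·ZC·ZW)
  ∠CZW = 34.72°

Step 8: From ZT = 5, ZW = 2·√37, TW = 8, by the inverse law of cosines:
  cos(∠TZW) = (ZT² + ZW² - TW²) / (2·ZT·ZW)
  ∠TZW = 26.37°

Step 9: From CP = 3.72, CZ = 6, PZ = 3, by the inverse law of cosines:
  cos(∠PCZ) = (CP² + CZ² - PZ²) / (2·CP·CZ)
  ∠PCZ = 23.79°

Step 10: From WC = 8, WZ = 2·√37, CZ = 6, by the inverse law of cosines:
  cos(∠CWZ) = (WC² + WZ² - CZ²) / (2·WC·WZ)
  ∠CWZ = 25.28°

Step 11: From WT = 8, WZ = 2·√37, TZ = 5, by the inverse law of cosines:
  cos(∠TWZ) = (WT² + WZ² - TZ²) / (2·WT·WZ)
  ∠TWZ = 16.11°

Step 12: From PC = 3.72, PZ = 3, CZ = 6, by the inverse law of cosines:
  cos(∠CPZ) = (PC² + PZ² - CZ²) / (2·PC·PZ)
  ∠CPZ = 126.21°

Step 13: From TD = 9.02, TZ = 5, DZ = 13, by the inverse law of cosines:
  cos(∠DTZ) = (TD² + TZ² - DZ²) / (2·TD·TZ)
  ∠DTZ = 133.91°

Step 14: From TW = 8, TZ = 5, WZ = 2·√37, by the inverse law of cosines:
  cos(∠WTZ) = (TW² + TZ² - WZ²) / (2·TW·TZ)
  ∠WTZ = 137.52°

Step 15: From DT = 9.02, DZ = 13, TZ = 5, by the inverse law of cosines:
  cos(∠TDZ) = (DT² + DZ² - TZ²) / (2·DT·DZ)
  ∠TDZ = 16.09°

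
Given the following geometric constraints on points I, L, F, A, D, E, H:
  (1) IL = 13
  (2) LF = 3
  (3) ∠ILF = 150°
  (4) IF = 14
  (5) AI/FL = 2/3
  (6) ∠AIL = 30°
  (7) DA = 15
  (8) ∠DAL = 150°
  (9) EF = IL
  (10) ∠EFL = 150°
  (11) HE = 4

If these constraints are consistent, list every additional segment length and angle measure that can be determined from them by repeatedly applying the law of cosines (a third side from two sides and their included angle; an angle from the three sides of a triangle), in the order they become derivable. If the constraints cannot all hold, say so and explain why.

These constraints are not satisfiable: (1), (2) and (3) already determine IF: by the law of cosines IF² = 13² + 3² − 2·13·3·cos(150°) = 245.55, so IF ≈ 15.67, which contradicts (4) IF = 14. No planar figure meets all of them, so nothing further can be derived.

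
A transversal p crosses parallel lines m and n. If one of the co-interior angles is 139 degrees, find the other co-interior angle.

Co-interior (same-side interior) angles are between the parallel lines on the same side of the transversal.
Unlike corresponding or alternate interior angles, they are supplementary rather than equal.
So the angle = 180 - 139 = 41 degrees.

41 degrees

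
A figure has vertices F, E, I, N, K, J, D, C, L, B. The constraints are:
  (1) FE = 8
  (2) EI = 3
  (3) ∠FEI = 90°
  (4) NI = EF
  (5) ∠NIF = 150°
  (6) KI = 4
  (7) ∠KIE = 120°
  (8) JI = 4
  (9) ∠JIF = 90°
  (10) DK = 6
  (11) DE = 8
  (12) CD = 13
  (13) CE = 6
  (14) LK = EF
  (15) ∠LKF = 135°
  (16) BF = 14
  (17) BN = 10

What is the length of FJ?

Step 1: By the law of cosines on triangle FEI: FI² = 8² + 3² − 2·8·3·cos(90°) = 73, so FI = √73.
Step 2: By the law of cosines on triangle FIJ: FJ² = √73² + 4² − 2·√73·4·cos(90°) = 89, so FJ = √89.

Therefore, the length of FJ = √89.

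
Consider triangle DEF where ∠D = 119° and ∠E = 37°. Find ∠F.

angle F = 180 - 119 - 37 = 24 degrees.

24 degrees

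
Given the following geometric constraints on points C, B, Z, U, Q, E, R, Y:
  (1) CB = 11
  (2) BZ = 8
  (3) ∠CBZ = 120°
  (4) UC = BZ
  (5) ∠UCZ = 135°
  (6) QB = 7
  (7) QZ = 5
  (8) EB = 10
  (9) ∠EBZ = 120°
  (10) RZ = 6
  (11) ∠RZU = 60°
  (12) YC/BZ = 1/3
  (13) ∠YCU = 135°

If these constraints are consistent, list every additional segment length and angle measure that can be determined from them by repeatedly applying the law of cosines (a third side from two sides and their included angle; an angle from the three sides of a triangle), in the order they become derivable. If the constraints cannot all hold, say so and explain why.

The constraints are consistent. Derivable facts, in order:
After 1 step:
- CZ ≈ 16.52
- UY ≈ 10.06
- ZE = 2·√61
- ∠BQZ = 81.79°
- ∠BZQ = 60°
- ∠QBZ = 38.21°
After 2 steps:
- ZU ≈ 22.89
- ∠BCZ = 24.79°
- ∠BEZ = 26.33°
- ∠BZC = 35.21°
- ∠BZE = 33.67°
- ∠CUY = 10.8°
- ∠CYU = 34.2°
After 3 steps:
- UR ≈ 20.56
- ∠CUZ = 30.69°
- ∠CZU = 14.31°
After 4 steps:
- ∠RUZ = 14.64°
- ∠URZ = 105.36°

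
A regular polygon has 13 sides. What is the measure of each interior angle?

Each interior angle of a regular n-gon is (n - 2) * 180 / n.
For n = 13: (13 - 2) * 180 / 13 = 1980/13 = 1980/13 degrees.

1980/13 degrees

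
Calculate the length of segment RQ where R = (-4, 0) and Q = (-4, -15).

The horizontal distance is |-4 - -4| = 0 and the vertical distance is |-15 - 0| = 15.
By the Pythagorean theorem, d = sqrt(0^2 + 15^2) = sqrt(225) = 15.

15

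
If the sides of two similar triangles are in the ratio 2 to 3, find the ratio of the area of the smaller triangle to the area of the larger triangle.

Area ratio = (side ratio)^2 = (2/3)^2 = 4:9.

4:9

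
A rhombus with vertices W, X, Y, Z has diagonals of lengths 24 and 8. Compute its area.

Area of a rhombus = (d1 * d2) / 2
Area = (24 * 8) / 2
Area = 192 / 2
Area = 96

96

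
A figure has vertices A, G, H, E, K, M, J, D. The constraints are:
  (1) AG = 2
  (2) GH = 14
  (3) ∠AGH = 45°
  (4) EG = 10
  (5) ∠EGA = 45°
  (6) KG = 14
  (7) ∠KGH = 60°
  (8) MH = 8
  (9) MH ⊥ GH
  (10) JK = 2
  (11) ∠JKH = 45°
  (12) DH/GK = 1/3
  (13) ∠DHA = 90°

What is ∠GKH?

Step 1: By the law of cosines on triangle KGH: KH² = 14² + 14² − 2·14·14·cos(60°) = 196, so KH = 14.
Step 2: By the inverse law of cosines on triangle GKH: cos(∠GKH) = (14² + 14² − 14²) / (2·14·14) = 196/392 = 0.5, so ∠GKH = 60°.

Therefore, the measure of angle ∠GKH = 60°.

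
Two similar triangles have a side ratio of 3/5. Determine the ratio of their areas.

Area scales with the square of linear dimensions. If every length is multiplied by 3/5, then the area is multiplied by (3/5)^2 = 9/25.
The area ratio is 9:25.

9:25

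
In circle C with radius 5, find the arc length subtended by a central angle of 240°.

The full circumference is 2πr = 2π(5) = 10*pi.
The arc spans 240° out of 360°, which is a fraction of 2/3.
Arc length = 10*pi × 2/3 = 20*pi/3.

20*pi/3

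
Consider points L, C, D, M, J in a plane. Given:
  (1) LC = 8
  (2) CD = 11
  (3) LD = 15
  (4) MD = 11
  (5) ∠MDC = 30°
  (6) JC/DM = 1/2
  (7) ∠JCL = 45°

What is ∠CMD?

Step 1: By the law of cosines on triangle MDC: MC² = 11² + 11² − 2·11·11·cos(30°) = 32.42, so MC ≈ 5.69.
Step 2: By the inverse law of cosines on triangle CMD: cos(∠CMD) = (5.69² + 11² − 11²) / (2·5.69·11) = 32.42/125.27 = 0.2588, so ∠CMD = 75°.

Therefore, the measure of angle ∠CMD = 75°.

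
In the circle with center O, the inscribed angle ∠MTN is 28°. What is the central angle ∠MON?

The inscribed angle theorem states that a central angle is always twice any inscribed angle that subtends the same arc.
Since the inscribed angle is 28°, the central angle = 2 × 28° = 56°.

56°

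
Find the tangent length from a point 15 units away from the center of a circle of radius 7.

The tangent, radius, and line from the external point to the center form a right triangle.
The right angle is where the tangent meets the radius.
By the Pythagorean theorem: tangent² + 7² = 15²
tangent² = 225 - 49 = 176
tangent = 4*sqrt(11)

4*sqrt(11)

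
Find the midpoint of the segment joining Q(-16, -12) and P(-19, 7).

The midpoint is the average of the coordinates:
x: (-16 + -19)/2 = -35/2
y: (-12 + 7)/2 = -5/2
Midpoint = (-35/2, -5/2)

(-35/2, -5/2)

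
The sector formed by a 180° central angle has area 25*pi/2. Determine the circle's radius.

Sector area A = πr² × θ/360, so r² = 360A / (πθ).
r² = 360 × 25*pi/2 / (π × 180)
r² = 25
r = 5

5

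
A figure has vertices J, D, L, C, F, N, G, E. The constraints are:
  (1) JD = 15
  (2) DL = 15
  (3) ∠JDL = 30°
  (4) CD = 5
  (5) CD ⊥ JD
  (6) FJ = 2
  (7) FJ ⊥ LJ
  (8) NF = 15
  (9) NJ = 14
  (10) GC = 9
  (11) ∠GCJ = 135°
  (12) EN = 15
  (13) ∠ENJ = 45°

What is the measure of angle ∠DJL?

Step 1: By the law of cosines on triangle JDL: JL² = 15² + 15² − 2·15·15·cos(30°) = 60.29, so JL ≈ 7.76.
Step 2: By the inverse law of cosines on triangle DJL: cos(∠DJL) = (15² + 7.76² − 15²) / (2·15·7.76) = 60.29/232.94 = 0.2588, so ∠DJL = 75°.

Therefore, the measure of angle ∠DJL = 75°.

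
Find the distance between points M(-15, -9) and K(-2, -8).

The horizontal distance is |-2 - -15| = 13 and the vertical distance is |-8 - -9| = 1.
By the Pythagorean theorem, d = sqrt(13^2 + 1^2) = sqrt(170).

sqrt(170)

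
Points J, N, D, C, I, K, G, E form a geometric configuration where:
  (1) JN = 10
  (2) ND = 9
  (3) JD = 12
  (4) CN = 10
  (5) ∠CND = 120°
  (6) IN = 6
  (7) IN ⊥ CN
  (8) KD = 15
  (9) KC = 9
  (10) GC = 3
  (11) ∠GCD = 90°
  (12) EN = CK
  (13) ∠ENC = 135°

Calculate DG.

Step 1: By the law of cosines on triangle CND: CD² = 10² + 9² − 2·10·9·cos(120°) = 271, so CD ≈ 16.46.
Step 2: By the law of cosines on triangle DCG: DG² = 16.46² + 3² − 2·16.46·3·cos(90°) = 280, so DG = 2·√70.

Therefore, the length of DG = 2·√70.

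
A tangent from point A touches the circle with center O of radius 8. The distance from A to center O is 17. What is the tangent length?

The tangent, radius, and line from the external point to the center form a right triangle.
The right angle is where the tangent meets the radius.
By the Pythagorean theorem: tangent² + 8² = 17²
tangent² = 289 - 64 = 225
tangent = 15

15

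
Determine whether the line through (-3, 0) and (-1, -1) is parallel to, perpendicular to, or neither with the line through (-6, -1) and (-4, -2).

Slope of line 1: m1 = (-1 - 0)/(-1 - -3) = -1/2 = -1/2
Slope of line 2: m2 = (-2 - -1)/(-4 - -6) = -1/2 = -1/2
m1 = m2, so the lines are parallel.

Parallel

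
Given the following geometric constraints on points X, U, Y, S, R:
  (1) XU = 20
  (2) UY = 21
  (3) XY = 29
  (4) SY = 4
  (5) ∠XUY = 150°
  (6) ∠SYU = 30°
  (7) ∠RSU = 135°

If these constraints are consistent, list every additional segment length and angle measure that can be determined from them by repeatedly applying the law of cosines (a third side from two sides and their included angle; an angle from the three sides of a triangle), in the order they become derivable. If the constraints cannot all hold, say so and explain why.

These constraints are not satisfiable: (1), (2) and (3) fix all three sides of triangle XUY, so by the law of cosines cos(∠XUY) = (20² + 21² − 29²) / (2·20·21) = 0.0000, i.e. ∠XUY ≈ 90°, which contradicts (5) ∠XUY = 150°. No planar figure meets all of them, so nothing further can be derived.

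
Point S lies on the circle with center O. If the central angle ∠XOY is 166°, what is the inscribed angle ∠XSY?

By the inscribed angle theorem, the inscribed angle is half the central angle.
Inscribed angle = 166° / 2 = 83°

83°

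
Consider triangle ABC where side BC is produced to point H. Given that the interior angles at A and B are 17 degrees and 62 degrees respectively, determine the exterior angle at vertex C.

The interior angle at C is 180 - 17 - 62 = 101 degrees.
The exterior angle and interior angle at C are supplementary:
Exterior angle = 180 - 101 = 79 degrees.

79 degrees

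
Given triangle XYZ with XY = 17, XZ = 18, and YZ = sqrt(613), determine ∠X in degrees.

When all three sides of a triangle are known, the law of cosines can be rearranged to find any angle.
cos(C) = (a² + b² - c²) / (2ab) gives cos(X) = 0.
Taking the inverse cosine: X = 90°.

90°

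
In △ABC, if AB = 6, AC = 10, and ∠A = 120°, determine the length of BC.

Law of cosines: BC^2 = 6^2 + 10^2 - 2(6)(10)cos(120°) = 196, so BC = 14.

14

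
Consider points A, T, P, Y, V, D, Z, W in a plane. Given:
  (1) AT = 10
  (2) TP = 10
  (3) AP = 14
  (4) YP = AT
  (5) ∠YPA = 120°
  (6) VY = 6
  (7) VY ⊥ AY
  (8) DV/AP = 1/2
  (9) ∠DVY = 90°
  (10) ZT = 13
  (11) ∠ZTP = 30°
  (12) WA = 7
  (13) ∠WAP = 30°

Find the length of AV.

From the given relations: YP = AT = 10.
Step 1: By the law of cosines on triangle APY: AY² = 14² + 10² − 2·14·10·cos(120°) = 436, so AY = 2·√109.
Step 2: By the law of cosines on triangle AYV: AV² = (2·√109)² + 6² − 2·2·√109·6·cos(90°) = 472, so AV = 2·√118.

Therefore, the length of AV = 2·√118.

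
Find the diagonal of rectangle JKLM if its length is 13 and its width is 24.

d = sqrt(13^2 + 24^2) = sqrt(745)

sqrt(745)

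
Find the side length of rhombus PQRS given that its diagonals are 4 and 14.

The diagonals of a rhombus bisect each other at right angles.
Half-diagonals: 4/2 = 2 and 14/2 = 7
side = sqrt(2^2 + 7^2)
side = sqrt(4 + 49)
side = sqrt(53)

sqrt(53)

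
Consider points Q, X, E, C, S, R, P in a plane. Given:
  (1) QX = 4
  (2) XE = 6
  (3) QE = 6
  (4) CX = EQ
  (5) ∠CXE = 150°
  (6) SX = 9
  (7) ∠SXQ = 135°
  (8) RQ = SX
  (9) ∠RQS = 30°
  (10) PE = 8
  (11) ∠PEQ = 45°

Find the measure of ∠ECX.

From the given relations: CX = EQ = 6.
Step 1: By the law of cosines on triangle CXE: CE² = 6² + 6² − 2·6·6·cos(150°) = 134.35, so CE ≈ 11.59.
Step 2: By the inverse law of cosines on triangle ECX: cos(∠ECX) = (11.59² + 6² − 6²) / (2·11.59·6) = 134.35/139.09 = 0.9659, so ∠ECX = 15°.

Therefore, the measure of angle ∠ECX = 15°.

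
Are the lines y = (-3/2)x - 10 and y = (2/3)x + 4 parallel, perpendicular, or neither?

Slope of line 1: m1 = -3/2
Slope of line 2: m2 = 2/3
m1 * m2 = (-3/2) * (2/3) = -1 = -1, so the lines are perpendicular.

Perpendicular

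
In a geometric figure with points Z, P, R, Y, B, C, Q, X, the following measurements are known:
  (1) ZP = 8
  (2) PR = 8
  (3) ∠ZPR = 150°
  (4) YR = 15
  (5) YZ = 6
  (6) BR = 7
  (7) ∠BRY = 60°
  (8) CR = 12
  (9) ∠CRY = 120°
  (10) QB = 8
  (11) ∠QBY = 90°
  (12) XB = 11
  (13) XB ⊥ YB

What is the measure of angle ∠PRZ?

Step 1: By the law of cosines on triangle RPZ: RZ² = 8² + 8² − 2·8·8·cos(150°) = 238.85, so RZ ≈ 15.45.
Step 2: By the inverse law of cosines on triangle PRZ: cos(∠PRZ) = (8² + 15.45² − 8²) / (2·8·15.45) = 238.85/247.28 = 0.9659, so ∠PRZ = 15°.

Therefore, the measure of angle ∠PRZ = 15°.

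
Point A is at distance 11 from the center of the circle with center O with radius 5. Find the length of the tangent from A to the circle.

tangent = √(d² - r²) = √(11² - 5²) = √(121 - 25) = √96 = 4*sqrt(6)

4*sqrt(6)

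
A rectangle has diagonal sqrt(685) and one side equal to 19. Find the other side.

Using the Pythagorean theorem: d^2 = a^2 + b^2
b^2 = d^2 - a^2
b^2 = 685 - 361
b^2 = 324
b = sqrt(324) = 18

18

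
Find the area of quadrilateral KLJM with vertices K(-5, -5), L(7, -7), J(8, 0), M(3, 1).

The Shoelace formula works by pairing each vertex with the next (cycling back to the first).
For each pair, compute x_i*y_(i+1) - x_(i+1)*y_i:
  (-5*-7 - 7*-5) = 70
  (7*0 - 8*-7) = 56
  (8*1 - 3*0) = 8
  (3*-5 - -5*1) = -10
Taking half the absolute value of the total: Area = (1/2)(124) = 62.

62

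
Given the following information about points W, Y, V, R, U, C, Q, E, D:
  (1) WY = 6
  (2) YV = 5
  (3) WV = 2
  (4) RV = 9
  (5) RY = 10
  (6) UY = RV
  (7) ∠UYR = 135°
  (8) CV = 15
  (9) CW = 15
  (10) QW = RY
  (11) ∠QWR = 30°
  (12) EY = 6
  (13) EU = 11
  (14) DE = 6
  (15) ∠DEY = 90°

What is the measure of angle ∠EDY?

Step 1: By the law of cosines on triangle DEY: DY² = 6² + 6² − 2·6·6·cos(90°) = 72, so DY = 6·√2.
Step 2: By the inverse law of cosines on triangle EDY: cos(∠EDY) = (6² + (6·√2)² − 6²) / (2·6·6·√2) = 72/101.82 = 0.7071, so ∠EDY = 45°.

Therefore, the measure of angle ∠EDY = 45°.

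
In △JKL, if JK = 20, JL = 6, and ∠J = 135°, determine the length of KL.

Law of cosines: KL^2 = 20^2 + 6^2 - 2(20)(6)cos(135°) = 120*sqrt(2) + 436, so KL = 2*sqrt(30*sqrt(2) + 109).

2*sqrt(30*sqrt(2) + 109)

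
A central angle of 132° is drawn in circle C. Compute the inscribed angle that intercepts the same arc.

An inscribed angle intercepts an arc from a point on the circle, while the central angle intercepts the same arc from the center.
The inscribed angle is always half the central angle: 132° / 2 = 66°.

66°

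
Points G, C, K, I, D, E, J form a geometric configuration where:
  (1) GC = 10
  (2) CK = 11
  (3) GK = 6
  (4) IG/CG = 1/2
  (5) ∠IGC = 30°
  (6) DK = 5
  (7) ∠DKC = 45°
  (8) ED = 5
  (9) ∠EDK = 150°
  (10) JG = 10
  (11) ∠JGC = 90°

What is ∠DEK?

Step 1: By the law of cosines on triangle EDK: EK² = 5² + 5² − 2·5·5·cos(150°) = 93.3, so EK ≈ 9.66.
Step 2: By the inverse law of cosines on triangle DEK: cos(∠DEK) = (5² + 9.66² − 5²) / (2·5·9.66) = 93.3/96.59 = 0.9659, so ∠DEK = 15°.

Therefore, the measure of angle ∠DEK = 15°.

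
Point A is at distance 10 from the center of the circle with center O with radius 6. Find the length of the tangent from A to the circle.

The tangent, radius, and line from the external point to the center form a right triangle.
The right angle is where the tangent meets the radius.
By the Pythagorean theorem: tangent² + 6² = 10²
tangent² = 100 - 36 = 64
tangent = 8

8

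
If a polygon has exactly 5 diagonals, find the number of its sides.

Using d = n(n - 3)/2, we solve 5 = n(n - 3)/2.
So n(n - 3) = 10.
Testing n = 5: 5 * 2 = 10 = 10. Correct.
The polygon has 5 sides.

5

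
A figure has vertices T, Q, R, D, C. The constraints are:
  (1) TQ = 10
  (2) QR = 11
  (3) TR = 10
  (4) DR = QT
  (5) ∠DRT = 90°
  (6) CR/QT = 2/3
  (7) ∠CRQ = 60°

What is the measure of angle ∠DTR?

From the given relations: DR = QT = 10.
Step 1: By the law of cosines on triangle TRD: TD² = 10² + 10² − 2·10·10·cos(90°) = 200, so TD = 10·√2.
Step 2: By the inverse law of cosines on triangle DTR: cos(∠DTR) = ((10·√2)² + 10² − 10²) / (2·10·√2·10) = 200/282.84 = 0.7071, so ∠DTR = 45°.

Therefore, the measure of angle ∠DTR = 45°.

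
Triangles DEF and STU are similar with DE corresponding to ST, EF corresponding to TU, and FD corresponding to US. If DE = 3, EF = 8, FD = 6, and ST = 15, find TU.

Since the triangles are similar, the ratio of corresponding sides is constant.
Scale factor k = ST / DE = 15 / 3 = 5
TU = k * EF = 5 * 8 = 40

40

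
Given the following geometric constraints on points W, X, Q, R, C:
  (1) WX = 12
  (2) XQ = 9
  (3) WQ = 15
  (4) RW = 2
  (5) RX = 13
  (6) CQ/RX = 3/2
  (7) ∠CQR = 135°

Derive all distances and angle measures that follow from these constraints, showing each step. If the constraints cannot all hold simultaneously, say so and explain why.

The constraints are consistent.

From the given relations:
  CQ = 3/2·RX = 3/2·13 ≈ 19.5

Step 1: From WQ = 15, WX = 12, QX = 9, by the inverse law of cosines:
  cos(∠QWX) = (WQ² + WX² - QX²) / (2·WQ·WX)
  ∠QWX = 36.87°

Step 2: From WR = 2, WX = 12, RX = 13, by the inverse law of cosines:
  cos(∠RWX) = (WR² + WX² - RX²) / (2·WR·WX)
  ∠RWX = 115.94°

Step 3: From XQ = 9, XW = 12, QW = 15, by the inverse law of cosines:
  cos(∠QXW) = (XQ² + XW² - QW²) / (2·XQ·XW)
  ∠QXW = 90°

Step 4: From XR = 13, XW = 12, RW = 2, by the inverse law of cosines:
  cos(∠RXW) = (XR² + XW² - RW²) / (2·XR·XW)
  ∠RXW = 7.95°

Step 5: From QW = 15, QX = 9, WX = 12, by the inverse law of cosines:
  cos(∠WQX) = (QW² + QX² - WX²) / (2·QW·QX)
  ∠WQX = 53.13°

Step 6: From RW = 2, RX = 13, WX = 12, by the inverse law of cosines:
  cos(∠WRX) = (RW² + RX² - WX²) / (2·RW·RX)
  ∠WRX = 56.1°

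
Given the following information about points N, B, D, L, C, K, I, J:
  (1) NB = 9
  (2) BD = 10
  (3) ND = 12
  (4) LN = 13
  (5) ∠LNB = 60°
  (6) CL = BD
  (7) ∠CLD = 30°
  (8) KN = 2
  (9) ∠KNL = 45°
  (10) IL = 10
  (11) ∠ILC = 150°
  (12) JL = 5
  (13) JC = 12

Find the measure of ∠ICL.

From the given relations: CL = BD = 10.
Step 1: By the law of cosines on triangle CLI: CI² = 10² + 10² − 2·10·10·cos(150°) = 373.21, so CI ≈ 19.32.
Step 2: By the inverse law of cosines on triangle ICL: cos(∠ICL) = (19.32² + 10² − 10²) / (2·19.32·10) = 373.21/386.37 = 0.9659, so ∠ICL = 15°.

Therefore, the measure of angle ∠ICL = 15°.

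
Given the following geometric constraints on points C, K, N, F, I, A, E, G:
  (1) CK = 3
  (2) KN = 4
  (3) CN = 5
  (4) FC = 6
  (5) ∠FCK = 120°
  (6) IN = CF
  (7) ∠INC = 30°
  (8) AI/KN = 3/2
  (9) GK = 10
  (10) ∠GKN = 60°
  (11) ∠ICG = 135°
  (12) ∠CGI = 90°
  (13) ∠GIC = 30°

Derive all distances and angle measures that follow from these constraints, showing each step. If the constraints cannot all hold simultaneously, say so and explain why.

These constraints are not satisfiable: (11), (12) and (13) are the three interior angles of triangle ICG, which must sum to 180°, but 135° + 90° + 30° = 255°. No planar figure meets all of them, so nothing further can be derived.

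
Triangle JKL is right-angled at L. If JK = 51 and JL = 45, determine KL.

KL = sqrt(51^2 - 45^2) = sqrt(576) = 24

24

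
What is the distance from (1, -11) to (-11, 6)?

d = sqrt((-11 - 1)^2 + (6 - -11)^2)
d = sqrt(-12^2 + 17^2)
d = sqrt(144 + 289)
d = sqrt(433)

sqrt(433)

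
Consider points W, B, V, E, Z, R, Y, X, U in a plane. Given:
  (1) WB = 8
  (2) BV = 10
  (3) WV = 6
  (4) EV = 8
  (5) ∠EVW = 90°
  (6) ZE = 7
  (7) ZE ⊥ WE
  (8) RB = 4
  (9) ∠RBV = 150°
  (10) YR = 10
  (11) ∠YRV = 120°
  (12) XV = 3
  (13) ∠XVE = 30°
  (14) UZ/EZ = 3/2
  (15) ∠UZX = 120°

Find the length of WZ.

Step 1: By the law of cosines on triangle EVW: EW² = 8² + 6² − 2·8·6·cos(90°) = 100, so EW = 10.
Step 2: By the law of cosines on triangle WEZ: WZ² = 10² + 7² − 2·10·7·cos(90°) = 149, so WZ = √149.

Therefore, the length of WZ = √149.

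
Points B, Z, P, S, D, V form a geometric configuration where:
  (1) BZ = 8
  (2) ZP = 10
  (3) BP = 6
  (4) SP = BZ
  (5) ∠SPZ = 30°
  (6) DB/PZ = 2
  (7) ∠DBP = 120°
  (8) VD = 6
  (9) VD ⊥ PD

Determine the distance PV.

From the given relations: DB = 2·PZ = 2·10 = 20.
Step 1: By the law of cosines on triangle DBP: DP² = 20² + 6² − 2·20·6·cos(120°) = 556, so DP = 2·√139.
Step 2: By the law of cosines on triangle PDV: PV² = (2·√139)² + 6² − 2·2·√139·6·cos(90°) = 592, so PV = 4·√37.

Therefore, the length of PV = 4·√37.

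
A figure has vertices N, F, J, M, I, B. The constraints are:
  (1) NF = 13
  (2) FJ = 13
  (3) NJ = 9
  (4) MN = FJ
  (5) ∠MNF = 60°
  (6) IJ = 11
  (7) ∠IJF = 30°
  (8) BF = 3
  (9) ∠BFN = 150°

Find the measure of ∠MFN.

From the given relations: MN = FJ = 13.
Step 1: By the law of cosines on triangle FNM: FM² = 13² + 13² − 2·13·13·cos(60°) = 169, so FM = 13.
Step 2: By the inverse law of cosines on triangle MFN: cos(∠MFN) = (13² + 13² − 13²) / (2·13·13) = 169/338 = 0.5, so ∠MFN = 60°.

Therefore, the measure of angle ∠MFN = 60°.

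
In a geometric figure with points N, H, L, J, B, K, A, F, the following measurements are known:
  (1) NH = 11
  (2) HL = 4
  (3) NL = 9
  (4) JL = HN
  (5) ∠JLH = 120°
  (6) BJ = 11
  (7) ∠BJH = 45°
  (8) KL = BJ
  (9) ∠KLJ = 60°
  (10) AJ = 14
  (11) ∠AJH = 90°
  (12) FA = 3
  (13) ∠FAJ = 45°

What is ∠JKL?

From the given relations: KL = BJ = 11; JL = HN = 11.
Step 1: By the law of cosines on triangle KLJ: KJ² = 11² + 11² − 2·11·11·cos(60°) = 121, so KJ = 11.
Step 2: By the inverse law of cosines on triangle JKL: cos(∠JKL) = (11² + 11² − 11²) / (2·11·11) = 121/242 = 0.5, so ∠JKL = 60°.

Therefore, the measure of angle ∠JKL = 60°.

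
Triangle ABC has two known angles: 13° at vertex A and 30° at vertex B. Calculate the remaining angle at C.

angle C = 180 - 13 - 30 = 137 degrees.

137 degrees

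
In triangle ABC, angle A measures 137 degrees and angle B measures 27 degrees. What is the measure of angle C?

The interior angles sum to 180°: angle C = 180 - 137 - 27 = 16°.
The triangle is obtuse (angles 137°, 27°, 16°).

16 degrees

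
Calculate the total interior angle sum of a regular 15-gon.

The sum of interior angles of an n-sided polygon is (n - 2) * 180.
For n = 15: (15 - 2) * 180 = 13 * 180 = 2340 degrees.

2340 degrees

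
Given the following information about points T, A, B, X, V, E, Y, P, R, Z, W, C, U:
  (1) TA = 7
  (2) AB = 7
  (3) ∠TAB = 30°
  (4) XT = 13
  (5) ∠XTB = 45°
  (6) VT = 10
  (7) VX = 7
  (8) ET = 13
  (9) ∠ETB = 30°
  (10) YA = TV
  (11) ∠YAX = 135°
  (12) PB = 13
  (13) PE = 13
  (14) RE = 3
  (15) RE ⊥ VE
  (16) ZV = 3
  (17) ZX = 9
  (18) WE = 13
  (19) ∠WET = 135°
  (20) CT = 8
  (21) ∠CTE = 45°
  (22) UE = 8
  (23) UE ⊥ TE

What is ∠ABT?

Step 1: By the law of cosines on triangle BAT: BT² = 7² + 7² − 2·7·7·cos(30°) = 13.13, so BT ≈ 3.62.
Step 2: By the inverse law of cosines on triangle ABT: cos(∠ABT) = (7² + 3.62² − 7²) / (2·7·3.62) = 13.13/50.73 = 0.2588, so ∠ABT = 75°.

Therefore, the measure of angle ∠ABT = 75°.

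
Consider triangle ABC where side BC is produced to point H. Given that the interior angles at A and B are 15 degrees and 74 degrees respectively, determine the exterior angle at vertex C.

The interior angle at C is 180 - 15 - 74 = 91 degrees.
The exterior angle and interior angle at C are supplementary:
Exterior angle = 180 - 91 = 89 degrees.

89 degrees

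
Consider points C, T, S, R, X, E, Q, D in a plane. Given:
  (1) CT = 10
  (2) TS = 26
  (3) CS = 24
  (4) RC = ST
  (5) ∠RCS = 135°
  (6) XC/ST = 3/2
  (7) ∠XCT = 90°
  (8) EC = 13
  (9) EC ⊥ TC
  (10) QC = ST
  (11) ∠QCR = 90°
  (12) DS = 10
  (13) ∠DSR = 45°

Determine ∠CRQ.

From the given relations: RC = ST = 26; QC = ST = 26.
Step 1: By the law of cosines on triangle RCQ: RQ² = 26² + 26² − 2·26·26·cos(90°) = 1352, so RQ ≈ 36.77.
Step 2: By the inverse law of cosines on triangle CRQ: cos(∠CRQ) = (26² + 36.77² − 26²) / (2·26·36.77) = 1352/1912.02 = 0.7071, so ∠CRQ = 45°.

Therefore, the measure of angle ∠CRQ = 45°.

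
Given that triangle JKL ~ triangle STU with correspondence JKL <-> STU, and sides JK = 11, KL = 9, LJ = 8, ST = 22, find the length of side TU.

Since the triangles are similar, the ratio of corresponding sides is constant.
Scale factor k = ST / JK = 22 / 11 = 2
TU = k * KL = 2 * 9 = 18

18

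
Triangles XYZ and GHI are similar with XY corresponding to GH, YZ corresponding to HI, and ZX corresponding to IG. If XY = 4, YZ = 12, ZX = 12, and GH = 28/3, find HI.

Similar triangles have proportional sides. Setting up the proportion:
GH / XY = HI / YZ
28/3 / 4 = HI / 12
HI = 12 * 28/3 / 4 = 28.

28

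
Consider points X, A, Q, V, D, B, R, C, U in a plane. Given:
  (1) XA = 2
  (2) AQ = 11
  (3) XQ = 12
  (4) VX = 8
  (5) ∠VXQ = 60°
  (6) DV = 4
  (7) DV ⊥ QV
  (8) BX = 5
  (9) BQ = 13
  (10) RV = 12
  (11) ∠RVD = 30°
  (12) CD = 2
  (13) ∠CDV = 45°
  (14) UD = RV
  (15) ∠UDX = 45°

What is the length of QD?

Step 1: By the law of cosines on triangle VXQ: VQ² = 8² + 12² − 2·8·12·cos(60°) = 112, so VQ = 4·√7.
Step 2: By the law of cosines on triangle QVD: QD² = (4·√7)² + 4² − 2·4·√7·4·cos(90°) = 128, so QD = 8·√2.

Therefore, the length of QD = 8·√2.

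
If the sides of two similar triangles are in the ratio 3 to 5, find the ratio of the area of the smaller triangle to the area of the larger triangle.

The ratio of areas of similar triangles equals the square of the side ratio.
Side ratio = 3:5
Area ratio = (3/5)^2 = 9/25 = 9:25

9:25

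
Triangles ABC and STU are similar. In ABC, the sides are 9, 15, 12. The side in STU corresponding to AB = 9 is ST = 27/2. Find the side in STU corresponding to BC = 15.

k = 27/2/9 = 3/2. TU = 3/2 * 15 = 45/2.

45/2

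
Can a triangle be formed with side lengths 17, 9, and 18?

Check all three triangle inequalities:
17 + 9 = 26 > 18 ✓
17 + 18 = 35 > 9 ✓
9 + 18 = 27 > 17 ✓
All conditions hold, so these sides form a valid triangle.

Yes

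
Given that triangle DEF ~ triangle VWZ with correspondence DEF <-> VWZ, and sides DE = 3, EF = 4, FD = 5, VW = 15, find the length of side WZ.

Since the triangles are similar, the ratio of corresponding sides is constant.
Scale factor k = VW / DE = 15 / 3 = 5
WZ = k * EF = 5 * 4 = 20

20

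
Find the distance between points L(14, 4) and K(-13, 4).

The horizontal distance is |-13 - 14| = 27 and the vertical distance is |4 - 4| = 0.
By the Pythagorean theorem, d = sqrt(27^2 + 0^2) = sqrt(729) = 27.

27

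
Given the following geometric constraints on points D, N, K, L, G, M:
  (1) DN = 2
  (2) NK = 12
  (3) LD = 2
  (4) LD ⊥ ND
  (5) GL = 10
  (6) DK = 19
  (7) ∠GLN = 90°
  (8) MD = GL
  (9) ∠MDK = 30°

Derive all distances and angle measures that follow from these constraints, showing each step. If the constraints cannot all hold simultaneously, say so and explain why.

These constraints are not satisfiable: by the triangle inequality in triangle NDK, (1) DN = 2 and (2) NK = 12 force DK ≤ 2 + 12 = 14, but (6) says DK = 19. No planar figure meets all of them, so nothing further can be derived.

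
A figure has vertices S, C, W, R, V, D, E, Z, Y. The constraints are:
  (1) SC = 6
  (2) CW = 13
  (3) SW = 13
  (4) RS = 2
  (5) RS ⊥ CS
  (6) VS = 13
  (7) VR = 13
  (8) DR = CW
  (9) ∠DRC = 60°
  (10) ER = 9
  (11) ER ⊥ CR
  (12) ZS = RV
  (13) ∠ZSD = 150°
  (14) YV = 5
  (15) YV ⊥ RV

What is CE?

Step 1: By the law of cosines on triangle CSR: CR² = 6² + 2² − 2·6·2·cos(90°) = 40, so CR = 2·√10.
Step 2: By the law of cosines on triangle CRE: CE² = (2·√10)² + 9² − 2·2·√10·9·cos(90°) = 121, so CE = 11.

Therefore, the length of CE = 11.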